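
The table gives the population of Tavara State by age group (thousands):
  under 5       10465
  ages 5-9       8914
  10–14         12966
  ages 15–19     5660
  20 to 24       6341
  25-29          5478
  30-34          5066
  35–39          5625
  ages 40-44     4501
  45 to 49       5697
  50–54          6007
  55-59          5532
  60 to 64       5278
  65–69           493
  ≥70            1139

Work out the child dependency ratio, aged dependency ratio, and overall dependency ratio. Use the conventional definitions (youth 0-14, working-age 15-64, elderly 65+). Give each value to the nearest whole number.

0–14: 10465 + 8914 + 12966 = 32345
15–64: 5660 + 6341 + 5478 + 5066 + 5625 + 4501 + 5697 + 6007 + 5532 + 5278 = 55185
65+: 493 + 1139 = 1632
Youth dependency ratio = 32345 / 55185 × 100 = 59
Old-age dependency ratio = 1632 / 55185 × 100 = 3
Total dependency ratio = (32345 + 1632) / 55185 × 100 = 33977 / 55185 × 100 = 62

Youth dependency ratio: 59
Old-age dependency ratio: 3
Total dependency ratio: 62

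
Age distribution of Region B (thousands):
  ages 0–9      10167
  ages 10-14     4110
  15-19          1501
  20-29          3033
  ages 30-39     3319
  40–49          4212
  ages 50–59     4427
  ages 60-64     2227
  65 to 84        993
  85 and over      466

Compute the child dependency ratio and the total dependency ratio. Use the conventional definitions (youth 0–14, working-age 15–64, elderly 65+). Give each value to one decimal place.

0–14: 10167 + 4110 = 14277
15–64: 1501 + 3033 + 3319 + 4212 + 4427 + 2227 = 18719
65+: 993 + 466 = 1459
Youth dependency ratio = 14277 / 18719 × 100 = 76.3
Total dependency ratio = (14277 + 1459) / 18719 × 100 = 15736 / 18719 × 100 = 84.1

Youth dependency ratio: 76.3
Total dependency ratio: 84.1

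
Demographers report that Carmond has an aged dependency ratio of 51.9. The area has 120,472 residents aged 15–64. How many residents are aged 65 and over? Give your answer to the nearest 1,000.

Aged 65 and over: 63,000

Old-age dependency ratio = elderly / working-age × 100
51.9 = E / 120,472 × 100
⇒ 63,000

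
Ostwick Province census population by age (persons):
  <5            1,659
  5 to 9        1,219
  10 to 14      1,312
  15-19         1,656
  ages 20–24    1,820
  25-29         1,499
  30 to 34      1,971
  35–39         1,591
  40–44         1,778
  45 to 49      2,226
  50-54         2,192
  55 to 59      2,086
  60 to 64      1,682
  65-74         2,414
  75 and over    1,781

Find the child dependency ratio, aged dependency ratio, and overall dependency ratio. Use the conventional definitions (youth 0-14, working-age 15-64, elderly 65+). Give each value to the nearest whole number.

0–14: 1,659 + 1,219 + 1,312 = 4,190
15–64: 1,656 + 1,820 + 1,499 + 1,971 + 1,591 + 1,778 + 2,226 + 2,192 + 2,086 + 1,682 = 18,501
65+: 2,414 + 1,781 = 4,195
Youth dependency ratio = 4,190 / 18,501 × 100 = 23
Old-age dependency ratio = 4,195 / 18,501 × 100 = 23
Total dependency ratio = (4,190 + 4,195) / 18,501 × 100 = 8,385 / 18,501 × 100 = 45

Youth dependency ratio: 23
Old-age dependency ratio: 23
Total dependency ratio: 45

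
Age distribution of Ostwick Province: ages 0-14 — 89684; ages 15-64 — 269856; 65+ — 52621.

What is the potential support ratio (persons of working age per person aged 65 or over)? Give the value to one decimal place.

Potential support ratio: 5.1

Potential support ratio = 269856 / 52621 = 5.1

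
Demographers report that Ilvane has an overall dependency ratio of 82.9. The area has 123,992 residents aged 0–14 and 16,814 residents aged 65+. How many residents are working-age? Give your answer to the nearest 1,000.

Total dependency ratio = (youth + elderly) / working-age × 100
82.9 = (123,992 + 16,814) / W × 100
⇒ 170,000

Working-age: 170,000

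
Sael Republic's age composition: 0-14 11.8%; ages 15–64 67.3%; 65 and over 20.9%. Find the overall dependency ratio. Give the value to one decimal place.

Total dependency ratio = (11.8 + 20.9) / 67.3 × 100 = 32.7 / 67.3 × 100 = 48.6

Total dependency ratio: 48.6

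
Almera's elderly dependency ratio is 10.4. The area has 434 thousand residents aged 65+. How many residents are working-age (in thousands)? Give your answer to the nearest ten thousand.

Working-age: 4170

Old-age dependency ratio = elderly / working-age × 100
10.4 = 434 / W × 100
⇒ 4170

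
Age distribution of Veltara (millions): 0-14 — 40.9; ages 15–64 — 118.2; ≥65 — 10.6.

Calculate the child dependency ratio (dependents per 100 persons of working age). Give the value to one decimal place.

Youth dependency ratio = 40.9 / 118.2 × 100 = 34.6

Youth dependency ratio: 34.6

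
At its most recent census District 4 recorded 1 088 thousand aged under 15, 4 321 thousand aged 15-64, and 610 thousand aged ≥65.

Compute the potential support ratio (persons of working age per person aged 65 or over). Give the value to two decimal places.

Potential support ratio = 4 321 / 610 = 7.08

Potential support ratio: 7.08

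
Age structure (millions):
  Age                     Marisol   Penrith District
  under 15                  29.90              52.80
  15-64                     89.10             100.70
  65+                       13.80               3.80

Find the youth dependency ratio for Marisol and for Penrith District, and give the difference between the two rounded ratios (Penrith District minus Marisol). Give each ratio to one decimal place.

Marisol: 29.90 / 89.10 × 100 = 33.6
Penrith District: 52.80 / 100.70 × 100 = 52.4

Marisol: 33.6
Penrith District: 52.4
Difference: +18.8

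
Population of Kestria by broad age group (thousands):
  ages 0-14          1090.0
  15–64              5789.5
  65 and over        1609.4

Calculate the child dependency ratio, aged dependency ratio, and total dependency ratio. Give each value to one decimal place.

Youth dependency ratio: 18.8
Old-age dependency ratio: 27.8
Total dependency ratio: 46.6

Youth dependency ratio = 1090.0 / 5789.5 × 100 = 18.8
Old-age dependency ratio = 1609.4 / 5789.5 × 100 = 27.8
Total dependency ratio = (1090.0 + 1609.4) / 5789.5 × 100 = 2699.4 / 5789.5 × 100 = 46.6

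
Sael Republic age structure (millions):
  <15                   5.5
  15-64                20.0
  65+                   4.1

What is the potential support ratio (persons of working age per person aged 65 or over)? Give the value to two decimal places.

Potential support ratio: 4.88

Potential support ratio = 20.0 / 4.1 = 4.88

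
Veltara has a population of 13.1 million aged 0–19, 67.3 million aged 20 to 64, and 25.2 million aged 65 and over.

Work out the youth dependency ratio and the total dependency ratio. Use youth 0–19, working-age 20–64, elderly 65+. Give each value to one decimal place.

Youth dependency ratio: 19.5
Total dependency ratio: 56.9

Youth dependency ratio = 13.1 / 67.3 × 100 = 19.5
Total dependency ratio = (13.1 + 25.2) / 67.3 × 100 = 38.3 / 67.3 × 100 = 56.9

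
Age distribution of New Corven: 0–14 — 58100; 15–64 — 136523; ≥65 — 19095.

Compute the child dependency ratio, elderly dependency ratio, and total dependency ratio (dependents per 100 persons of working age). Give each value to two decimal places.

Youth dependency ratio: 42.56
Old-age dependency ratio: 13.99
Total dependency ratio: 56.54

Youth dependency ratio = 58100 / 136523 × 100 = 42.56
Old-age dependency ratio = 19095 / 136523 × 100 = 13.99
Total dependency ratio = (58100 + 19095) / 136523 × 100 = 77195 / 136523 × 100 = 56.54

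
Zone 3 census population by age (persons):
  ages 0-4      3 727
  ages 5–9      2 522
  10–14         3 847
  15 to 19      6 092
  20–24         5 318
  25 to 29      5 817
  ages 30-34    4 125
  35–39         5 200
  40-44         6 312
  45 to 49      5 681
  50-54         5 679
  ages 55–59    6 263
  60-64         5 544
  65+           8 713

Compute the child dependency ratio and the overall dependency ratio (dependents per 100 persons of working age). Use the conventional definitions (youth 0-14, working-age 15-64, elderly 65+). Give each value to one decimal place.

Youth dependency ratio: 18.0
Total dependency ratio: 33.6

0–14: 3 727 + 2 522 + 3 847 = 10 096
15–64: 6 092 + 5 318 + 5 817 + 4 125 + 5 200 + 6 312 + 5 681 + 5 679 + 6 263 + 5 544 = 56 031
65+: 8 713
Youth dependency ratio = 10 096 / 56 031 × 100 = 18.0
Total dependency ratio = (10 096 + 8 713) / 56 031 × 100 = 18 809 / 56 031 × 100 = 33.6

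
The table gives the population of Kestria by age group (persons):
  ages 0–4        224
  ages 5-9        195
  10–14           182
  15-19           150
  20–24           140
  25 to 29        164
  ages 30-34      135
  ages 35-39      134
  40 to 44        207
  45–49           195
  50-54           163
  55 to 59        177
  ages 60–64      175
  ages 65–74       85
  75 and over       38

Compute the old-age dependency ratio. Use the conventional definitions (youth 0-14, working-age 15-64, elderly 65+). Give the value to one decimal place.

Old-age dependency ratio: 7.5

0–14: 224 + 195 + 182 = 601
15–64: 150 + 140 + 164 + 135 + 134 + 207 + 195 + 163 + 177 + 175 = 1640
65+: 85 + 38 = 123
Old-age dependency ratio = 123 / 1640 × 100 = 7.5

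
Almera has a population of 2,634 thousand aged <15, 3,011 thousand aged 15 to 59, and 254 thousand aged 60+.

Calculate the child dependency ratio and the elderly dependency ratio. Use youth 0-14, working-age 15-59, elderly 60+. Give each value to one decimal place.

Youth dependency ratio = 2,634 / 3,011 × 100 = 87.5
Old-age dependency ratio = 254 / 3,011 × 100 = 8.4

Youth dependency ratio: 87.5
Old-age dependency ratio: 8.4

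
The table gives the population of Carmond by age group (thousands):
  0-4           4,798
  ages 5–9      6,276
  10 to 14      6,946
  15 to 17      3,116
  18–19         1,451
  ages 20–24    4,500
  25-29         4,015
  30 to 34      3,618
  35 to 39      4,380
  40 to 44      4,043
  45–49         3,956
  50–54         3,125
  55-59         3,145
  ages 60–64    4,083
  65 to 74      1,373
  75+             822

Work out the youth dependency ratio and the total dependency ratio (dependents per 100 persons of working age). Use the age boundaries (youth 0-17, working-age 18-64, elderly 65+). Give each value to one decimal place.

Youth dependency ratio: 58.2
Total dependency ratio: 64.2

0–17: 4,798 + 6,276 + 6,946 + 3,116 = 21,136
18–64: 1,451 + 4,500 + 4,015 + 3,618 + 4,380 + 4,043 + 3,956 + 3,125 + 3,145 + 4,083 = 36,316
65+: 1,373 + 822 = 2,195
Youth dependency ratio = 21,136 / 36,316 × 100 = 58.2
Total dependency ratio = (21,136 + 2,195) / 36,316 × 100 = 23,331 / 36,316 × 100 = 64.2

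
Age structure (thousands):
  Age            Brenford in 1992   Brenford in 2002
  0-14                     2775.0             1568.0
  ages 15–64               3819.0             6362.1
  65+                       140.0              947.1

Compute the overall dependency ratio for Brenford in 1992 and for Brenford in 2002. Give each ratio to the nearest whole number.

Brenford in 1992: (2775.0 + 140.0) / 3819.0 × 100 = 2915.0 / 3819.0 × 100 = 76
Brenford in 2002: (1568.0 + 947.1) / 6362.1 × 100 = 2515.1 / 6362.1 × 100 = 40

Brenford in 1992: 76
Brenford in 2002: 40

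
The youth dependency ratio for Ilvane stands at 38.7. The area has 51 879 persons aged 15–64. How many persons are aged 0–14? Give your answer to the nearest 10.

Aged 0–14: 20 080

Youth dependency ratio = youth / working-age × 100
38.7 = Y / 51 879 × 100
⇒ 20 080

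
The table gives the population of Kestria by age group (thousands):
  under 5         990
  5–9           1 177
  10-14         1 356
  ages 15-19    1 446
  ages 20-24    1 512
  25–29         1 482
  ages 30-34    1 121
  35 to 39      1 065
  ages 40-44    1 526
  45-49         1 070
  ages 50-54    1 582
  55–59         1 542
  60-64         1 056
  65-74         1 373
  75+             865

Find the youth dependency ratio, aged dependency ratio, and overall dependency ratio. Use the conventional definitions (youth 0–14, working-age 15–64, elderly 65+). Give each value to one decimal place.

Youth dependency ratio: 26.3
Old-age dependency ratio: 16.7
Total dependency ratio: 43.0

0–14: 990 + 1 177 + 1 356 = 3 523
15–64: 1 446 + 1 512 + 1 482 + 1 121 + 1 065 + 1 526 + 1 070 + 1 582 + 1 542 + 1 056 = 13 402
65+: 1 373 + 865 = 2 238
Youth dependency ratio = 3 523 / 13 402 × 100 = 26.3
Old-age dependency ratio = 2 238 / 13 402 × 100 = 16.7
Total dependency ratio = (3 523 + 2 238) / 13 402 × 100 = 5 761 / 13 402 × 100 = 43.0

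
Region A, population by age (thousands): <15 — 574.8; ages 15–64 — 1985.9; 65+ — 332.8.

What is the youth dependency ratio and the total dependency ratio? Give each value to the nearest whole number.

Youth dependency ratio: 29
Total dependency ratio: 46

Youth dependency ratio = 574.8 / 1985.9 × 100 = 29
Total dependency ratio = (574.8 + 332.8) / 1985.9 × 100 = 907.6 / 1985.9 × 100 = 46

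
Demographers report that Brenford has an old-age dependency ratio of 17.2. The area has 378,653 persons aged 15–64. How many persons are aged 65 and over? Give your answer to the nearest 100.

Aged 65 and over: 65,100

Old-age dependency ratio = elderly / working-age × 100
17.2 = E / 378,653 × 100
⇒ 65,100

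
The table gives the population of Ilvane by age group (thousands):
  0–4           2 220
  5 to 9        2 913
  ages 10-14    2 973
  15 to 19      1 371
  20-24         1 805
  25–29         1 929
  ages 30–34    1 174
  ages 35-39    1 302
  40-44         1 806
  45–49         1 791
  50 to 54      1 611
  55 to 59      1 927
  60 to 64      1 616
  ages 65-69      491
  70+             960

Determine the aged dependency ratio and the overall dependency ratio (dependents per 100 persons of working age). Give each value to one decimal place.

0–14: 2 220 + 2 913 + 2 973 = 8 106
15–64: 1 371 + 1 805 + 1 929 + 1 174 + 1 302 + 1 806 + 1 791 + 1 611 + 1 927 + 1 616 = 16 332
65+: 491 + 960 = 1 451
Old-age dependency ratio = 1 451 / 16 332 × 100 = 8.9
Total dependency ratio = (8 106 + 1 451) / 16 332 × 100 = 9 557 / 16 332 × 100 = 58.5

Old-age dependency ratio: 8.9
Total dependency ratio: 58.5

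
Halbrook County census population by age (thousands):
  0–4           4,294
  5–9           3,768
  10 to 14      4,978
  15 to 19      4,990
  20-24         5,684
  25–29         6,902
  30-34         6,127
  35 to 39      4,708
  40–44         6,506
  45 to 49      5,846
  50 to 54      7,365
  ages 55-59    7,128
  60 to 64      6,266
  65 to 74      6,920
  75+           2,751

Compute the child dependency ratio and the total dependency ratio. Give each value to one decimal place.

0–14: 4,294 + 3,768 + 4,978 = 13,040
15–64: 4,990 + 5,684 + 6,902 + 6,127 + 4,708 + 6,506 + 5,846 + 7,365 + 7,128 + 6,266 = 61,522
65+: 6,920 + 2,751 = 9,671
Youth dependency ratio = 13,040 / 61,522 × 100 = 21.2
Total dependency ratio = (13,040 + 9,671) / 61,522 × 100 = 22,711 / 61,522 × 100 = 36.9

Youth dependency ratio: 21.2
Total dependency ratio: 36.9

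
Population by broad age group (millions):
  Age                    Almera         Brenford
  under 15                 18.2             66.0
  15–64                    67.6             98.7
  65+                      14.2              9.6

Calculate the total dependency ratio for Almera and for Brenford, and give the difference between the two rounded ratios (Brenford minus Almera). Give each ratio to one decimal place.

Almera: (18.2 + 14.2) / 67.6 × 100 = 32.4 / 67.6 × 100 = 47.9
Brenford: (66.0 + 9.6) / 98.7 × 100 = 75.6 / 98.7 × 100 = 76.6

Almera: 47.9
Brenford: 76.6
Difference: +28.7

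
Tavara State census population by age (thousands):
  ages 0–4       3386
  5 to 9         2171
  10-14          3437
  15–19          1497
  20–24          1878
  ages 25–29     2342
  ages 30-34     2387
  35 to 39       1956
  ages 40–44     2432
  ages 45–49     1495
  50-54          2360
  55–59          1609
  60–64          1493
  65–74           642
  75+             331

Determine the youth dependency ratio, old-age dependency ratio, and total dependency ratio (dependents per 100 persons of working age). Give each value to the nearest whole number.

0–14: 3386 + 2171 + 3437 = 8994
15–64: 1497 + 1878 + 2342 + 2387 + 1956 + 2432 + 1495 + 2360 + 1609 + 1493 = 19449
65+: 642 + 331 = 973
Youth dependency ratio = 8994 / 19449 × 100 = 46
Old-age dependency ratio = 973 / 19449 × 100 = 5
Total dependency ratio = (8994 + 973) / 19449 × 100 = 9967 / 19449 × 100 = 51

Youth dependency ratio: 46
Old-age dependency ratio: 5
Total dependency ratio: 51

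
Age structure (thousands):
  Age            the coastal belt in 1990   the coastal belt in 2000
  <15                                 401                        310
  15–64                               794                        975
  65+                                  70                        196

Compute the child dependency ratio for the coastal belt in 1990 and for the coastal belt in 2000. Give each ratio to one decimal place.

the coastal belt in 1990: 401 / 794 × 100 = 50.5
the coastal belt in 2000: 310 / 975 × 100 = 31.8

the coastal belt in 1990: 50.5
the coastal belt in 2000: 31.8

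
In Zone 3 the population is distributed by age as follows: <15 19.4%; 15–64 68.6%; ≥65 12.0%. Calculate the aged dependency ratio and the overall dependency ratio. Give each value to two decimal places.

Old-age dependency ratio: 17.49
Total dependency ratio: 45.77

Old-age dependency ratio = 12.0 / 68.6 × 100 = 17.49
Total dependency ratio = (19.4 + 12.0) / 68.6 × 100 = 31.4 / 68.6 × 100 = 45.77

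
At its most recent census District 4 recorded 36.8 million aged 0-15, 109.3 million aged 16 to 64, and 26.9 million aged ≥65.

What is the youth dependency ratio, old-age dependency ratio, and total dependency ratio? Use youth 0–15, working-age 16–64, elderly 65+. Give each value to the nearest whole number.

Youth dependency ratio = 36.8 / 109.3 × 100 = 34
Old-age dependency ratio = 26.9 / 109.3 × 100 = 25
Total dependency ratio = (36.8 + 26.9) / 109.3 × 100 = 63.7 / 109.3 × 100 = 58

Youth dependency ratio: 34
Old-age dependency ratio: 25
Total dependency ratio: 58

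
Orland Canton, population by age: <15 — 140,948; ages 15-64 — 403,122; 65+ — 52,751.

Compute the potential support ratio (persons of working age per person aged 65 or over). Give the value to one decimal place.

Potential support ratio = 403,122 / 52,751 = 7.6

Potential support ratio: 7.6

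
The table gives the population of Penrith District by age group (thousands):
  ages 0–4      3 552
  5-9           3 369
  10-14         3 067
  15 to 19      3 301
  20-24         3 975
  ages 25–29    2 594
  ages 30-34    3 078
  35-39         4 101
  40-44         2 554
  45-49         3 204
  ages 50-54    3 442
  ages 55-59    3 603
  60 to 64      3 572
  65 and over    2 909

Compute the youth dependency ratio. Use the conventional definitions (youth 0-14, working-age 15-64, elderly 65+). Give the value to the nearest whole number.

0–14: 3 552 + 3 369 + 3 067 = 9 988
15–64: 3 301 + 3 975 + 2 594 + 3 078 + 4 101 + 2 554 + 3 204 + 3 442 + 3 603 + 3 572 = 33 424
65+: 2 909
Youth dependency ratio = 9 988 / 33 424 × 100 = 30

Youth dependency ratio: 30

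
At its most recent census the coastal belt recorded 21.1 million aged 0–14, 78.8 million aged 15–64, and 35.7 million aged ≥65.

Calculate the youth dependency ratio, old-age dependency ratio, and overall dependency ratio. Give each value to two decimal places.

Youth dependency ratio: 26.78
Old-age dependency ratio: 45.30
Total dependency ratio: 72.08

Youth dependency ratio = 21.1 / 78.8 × 100 = 26.78
Old-age dependency ratio = 35.7 / 78.8 × 100 = 45.30
Total dependency ratio = (21.1 + 35.7) / 78.8 × 100 = 56.8 / 78.8 × 100 = 72.08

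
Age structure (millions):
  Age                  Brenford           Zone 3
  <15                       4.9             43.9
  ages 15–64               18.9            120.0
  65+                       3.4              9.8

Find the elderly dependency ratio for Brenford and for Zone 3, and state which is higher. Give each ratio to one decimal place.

Brenford: 3.4 / 18.9 × 100 = 18.0
Zone 3: 9.8 / 120.0 × 100 = 8.2

Brenford: 18.0
Zone 3: 8.2
Higher: Brenford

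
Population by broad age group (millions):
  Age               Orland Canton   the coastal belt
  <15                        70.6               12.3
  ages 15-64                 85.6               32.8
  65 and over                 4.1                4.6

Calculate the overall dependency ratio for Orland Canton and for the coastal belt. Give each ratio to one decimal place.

Orland Canton: (70.6 + 4.1) / 85.6 × 100 = 74.7 / 85.6 × 100 = 87.3
the coastal belt: (12.3 + 4.6) / 32.8 × 100 = 16.9 / 32.8 × 100 = 51.5

Orland Canton: 87.3
the coastal belt: 51.5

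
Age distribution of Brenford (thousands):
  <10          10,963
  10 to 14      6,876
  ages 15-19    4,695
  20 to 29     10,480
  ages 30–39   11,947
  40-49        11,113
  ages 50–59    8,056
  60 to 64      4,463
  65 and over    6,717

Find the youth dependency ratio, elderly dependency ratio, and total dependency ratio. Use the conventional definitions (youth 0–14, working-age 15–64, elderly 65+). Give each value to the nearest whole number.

0–14: 10,963 + 6,876 = 17,839
15–64: 4,695 + 10,480 + 11,947 + 11,113 + 8,056 + 4,463 = 50,754
65+: 6,717
Youth dependency ratio = 17,839 / 50,754 × 100 = 35
Old-age dependency ratio = 6,717 / 50,754 × 100 = 13
Total dependency ratio = (17,839 + 6,717) / 50,754 × 100 = 24,556 / 50,754 × 100 = 48

Youth dependency ratio: 35
Old-age dependency ratio: 13
Total dependency ratio: 48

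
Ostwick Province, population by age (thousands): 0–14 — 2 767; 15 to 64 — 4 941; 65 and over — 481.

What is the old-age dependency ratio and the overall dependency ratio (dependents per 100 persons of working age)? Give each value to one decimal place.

Old-age dependency ratio: 9.7
Total dependency ratio: 65.7

Old-age dependency ratio = 481 / 4 941 × 100 = 9.7
Total dependency ratio = (2 767 + 481) / 4 941 × 100 = 3 248 / 4 941 × 100 = 65.7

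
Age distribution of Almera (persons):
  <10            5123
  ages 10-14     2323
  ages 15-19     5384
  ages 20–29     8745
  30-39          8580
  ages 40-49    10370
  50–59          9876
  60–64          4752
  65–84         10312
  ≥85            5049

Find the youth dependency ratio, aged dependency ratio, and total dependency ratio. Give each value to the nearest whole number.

0–14: 5123 + 2323 = 7446
15–64: 5384 + 8745 + 8580 + 10370 + 9876 + 4752 = 47707
65+: 10312 + 5049 = 15361
Youth dependency ratio = 7446 / 47707 × 100 = 16
Old-age dependency ratio = 15361 / 47707 × 100 = 32
Total dependency ratio = (7446 + 15361) / 47707 × 100 = 22807 / 47707 × 100 = 48

Youth dependency ratio: 16
Old-age dependency ratio: 32
Total dependency ratio: 48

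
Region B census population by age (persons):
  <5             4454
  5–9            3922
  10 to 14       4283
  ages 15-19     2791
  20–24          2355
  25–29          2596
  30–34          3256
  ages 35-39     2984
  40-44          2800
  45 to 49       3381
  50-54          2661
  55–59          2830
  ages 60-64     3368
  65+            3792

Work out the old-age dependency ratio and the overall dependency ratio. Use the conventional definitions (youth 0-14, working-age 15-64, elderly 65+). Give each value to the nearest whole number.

Old-age dependency ratio: 13
Total dependency ratio: 57

0–14: 4454 + 3922 + 4283 = 12659
15–64: 2791 + 2355 + 2596 + 3256 + 2984 + 2800 + 3381 + 2661 + 2830 + 3368 = 29022
65+: 3792
Old-age dependency ratio = 3792 / 29022 × 100 = 13
Total dependency ratio = (12659 + 3792) / 29022 × 100 = 16451 / 29022 × 100 = 57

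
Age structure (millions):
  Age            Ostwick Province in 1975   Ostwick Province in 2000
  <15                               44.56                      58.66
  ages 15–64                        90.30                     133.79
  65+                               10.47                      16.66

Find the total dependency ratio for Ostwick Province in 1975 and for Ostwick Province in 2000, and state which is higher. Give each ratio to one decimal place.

Ostwick Province in 1975: (44.56 + 10.47) / 90.30 × 100 = 55.03 / 90.30 × 100 = 60.9
Ostwick Province in 2000: (58.66 + 16.66) / 133.79 × 100 = 75.32 / 133.79 × 100 = 56.3

Ostwick Province in 1975: 60.9
Ostwick Province in 2000: 56.3
Higher: Ostwick Province in 1975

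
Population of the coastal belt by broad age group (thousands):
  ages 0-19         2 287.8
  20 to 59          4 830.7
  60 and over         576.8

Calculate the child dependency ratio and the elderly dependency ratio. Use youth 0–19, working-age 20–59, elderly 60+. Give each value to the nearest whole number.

Youth dependency ratio = 2 287.8 / 4 830.7 × 100 = 47
Old-age dependency ratio = 576.8 / 4 830.7 × 100 = 12

Youth dependency ratio: 47
Old-age dependency ratio: 12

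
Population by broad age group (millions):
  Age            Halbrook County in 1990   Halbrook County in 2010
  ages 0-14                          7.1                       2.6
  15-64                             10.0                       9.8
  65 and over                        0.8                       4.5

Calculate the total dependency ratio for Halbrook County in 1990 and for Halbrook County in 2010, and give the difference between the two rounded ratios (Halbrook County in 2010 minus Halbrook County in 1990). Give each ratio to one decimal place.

Halbrook County in 1990: 79.0
Halbrook County in 2010: 72.4
Difference: -6.6

Halbrook County in 1990: (7.1 + 0.8) / 10.0 × 100 = 7.9 / 10.0 × 100 = 79.0
Halbrook County in 2010: (2.6 + 4.5) / 9.8 × 100 = 7.1 / 9.8 × 100 = 72.4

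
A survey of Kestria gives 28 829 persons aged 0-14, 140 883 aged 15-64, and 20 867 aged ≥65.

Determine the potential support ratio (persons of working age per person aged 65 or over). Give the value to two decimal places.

Potential support ratio: 6.75

Potential support ratio = 140 883 / 20 867 = 6.75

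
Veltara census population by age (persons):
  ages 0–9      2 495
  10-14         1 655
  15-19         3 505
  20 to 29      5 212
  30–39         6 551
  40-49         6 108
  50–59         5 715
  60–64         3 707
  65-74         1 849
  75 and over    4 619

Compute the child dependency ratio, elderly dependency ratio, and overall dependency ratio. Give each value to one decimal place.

0–14: 2 495 + 1 655 = 4 150
15–64: 3 505 + 5 212 + 6 551 + 6 108 + 5 715 + 3 707 = 30 798
65+: 1 849 + 4 619 = 6 468
Youth dependency ratio = 4 150 / 30 798 × 100 = 13.5
Old-age dependency ratio = 6 468 / 30 798 × 100 = 21.0
Total dependency ratio = (4 150 + 6 468) / 30 798 × 100 = 10 618 / 30 798 × 100 = 34.5

Youth dependency ratio: 13.5
Old-age dependency ratio: 21.0
Total dependency ratio: 34.5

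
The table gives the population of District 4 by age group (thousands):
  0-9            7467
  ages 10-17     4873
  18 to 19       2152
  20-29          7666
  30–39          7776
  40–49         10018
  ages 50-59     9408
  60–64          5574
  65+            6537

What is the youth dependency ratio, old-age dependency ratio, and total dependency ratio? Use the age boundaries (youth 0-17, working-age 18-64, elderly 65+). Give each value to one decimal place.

0–17: 7467 + 4873 = 12340
18–64: 2152 + 7666 + 7776 + 10018 + 9408 + 5574 = 42594
65+: 6537
Youth dependency ratio = 12340 / 42594 × 100 = 29.0
Old-age dependency ratio = 6537 / 42594 × 100 = 15.3
Total dependency ratio = (12340 + 6537) / 42594 × 100 = 18877 / 42594 × 100 = 44.3

Youth dependency ratio: 29.0
Old-age dependency ratio: 15.3
Total dependency ratio: 44.3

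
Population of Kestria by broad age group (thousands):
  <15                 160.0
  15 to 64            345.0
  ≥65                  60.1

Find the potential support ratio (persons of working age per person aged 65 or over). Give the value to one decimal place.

Potential support ratio = 345.0 / 60.1 = 5.7

Potential support ratio: 5.7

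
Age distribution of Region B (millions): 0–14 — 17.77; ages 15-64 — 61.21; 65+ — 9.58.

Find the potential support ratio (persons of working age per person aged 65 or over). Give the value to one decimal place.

Potential support ratio: 6.4

Potential support ratio = 61.21 / 9.58 = 6.4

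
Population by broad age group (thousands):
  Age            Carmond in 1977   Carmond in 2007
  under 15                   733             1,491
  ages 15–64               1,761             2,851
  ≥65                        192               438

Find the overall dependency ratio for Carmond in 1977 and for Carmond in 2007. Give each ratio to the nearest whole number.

Carmond in 1977: (733 + 192) / 1,761 × 100 = 925 / 1,761 × 100 = 53
Carmond in 2007: (1,491 + 438) / 2,851 × 100 = 1,929 / 2,851 × 100 = 68

Carmond in 1977: 53
Carmond in 2007: 68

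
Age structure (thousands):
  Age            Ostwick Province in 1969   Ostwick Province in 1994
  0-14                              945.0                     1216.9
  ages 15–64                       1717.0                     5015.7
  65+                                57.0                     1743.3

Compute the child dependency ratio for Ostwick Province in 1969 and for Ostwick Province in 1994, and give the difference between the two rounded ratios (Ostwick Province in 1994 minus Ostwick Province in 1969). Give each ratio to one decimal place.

Ostwick Province in 1969: 945.0 / 1717.0 × 100 = 55.0
Ostwick Province in 1994: 1216.9 / 5015.7 × 100 = 24.3

Ostwick Province in 1969: 55.0
Ostwick Province in 1994: 24.3
Difference: -30.7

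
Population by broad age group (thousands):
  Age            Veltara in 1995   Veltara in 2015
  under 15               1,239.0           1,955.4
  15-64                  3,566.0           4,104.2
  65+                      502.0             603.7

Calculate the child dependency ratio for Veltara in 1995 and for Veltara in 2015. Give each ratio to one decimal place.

Veltara in 1995: 1,239.0 / 3,566.0 × 100 = 34.7
Veltara in 2015: 1,955.4 / 4,104.2 × 100 = 47.6

Veltara in 1995: 34.7
Veltara in 2015: 47.6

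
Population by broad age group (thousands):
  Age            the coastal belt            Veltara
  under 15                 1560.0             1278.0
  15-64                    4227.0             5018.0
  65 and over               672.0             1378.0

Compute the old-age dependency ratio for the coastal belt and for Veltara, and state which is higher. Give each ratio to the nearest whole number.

the coastal belt: 672.0 / 4227.0 × 100 = 16
Veltara: 1378.0 / 5018.0 × 100 = 27

the coastal belt: 16
Veltara: 27
Higher: Veltara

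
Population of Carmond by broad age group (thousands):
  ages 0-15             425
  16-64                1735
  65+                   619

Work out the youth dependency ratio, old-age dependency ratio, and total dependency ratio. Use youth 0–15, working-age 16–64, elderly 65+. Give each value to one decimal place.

Youth dependency ratio = 425 / 1735 × 100 = 24.5
Old-age dependency ratio = 619 / 1735 × 100 = 35.7
Total dependency ratio = (425 + 619) / 1735 × 100 = 1044 / 1735 × 100 = 60.2

Youth dependency ratio: 24.5
Old-age dependency ratio: 35.7
Total dependency ratio: 60.2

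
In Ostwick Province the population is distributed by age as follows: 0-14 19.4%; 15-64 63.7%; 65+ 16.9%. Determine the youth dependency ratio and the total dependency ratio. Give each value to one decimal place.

Youth dependency ratio = 19.4 / 63.7 × 100 = 30.5
Total dependency ratio = (19.4 + 16.9) / 63.7 × 100 = 36.3 / 63.7 × 100 = 57.0

Youth dependency ratio: 30.5
Total dependency ratio: 57.0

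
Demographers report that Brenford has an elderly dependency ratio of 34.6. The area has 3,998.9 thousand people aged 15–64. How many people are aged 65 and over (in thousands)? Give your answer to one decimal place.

Aged 65 and over: 1,383.6

Old-age dependency ratio = elderly / working-age × 100
34.6 = E / 3,998.9 × 100
⇒ 1,383.6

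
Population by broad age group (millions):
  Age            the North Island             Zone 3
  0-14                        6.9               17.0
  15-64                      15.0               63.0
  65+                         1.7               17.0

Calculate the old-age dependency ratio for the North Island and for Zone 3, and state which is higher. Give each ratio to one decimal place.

the North Island: 1.7 / 15.0 × 100 = 11.3
Zone 3: 17.0 / 63.0 × 100 = 27.0

the North Island: 11.3
Zone 3: 27.0
Higher: Zone 3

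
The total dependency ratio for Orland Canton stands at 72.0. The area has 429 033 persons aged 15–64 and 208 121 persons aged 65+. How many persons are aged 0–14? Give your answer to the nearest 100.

Total dependency ratio = (youth + elderly) / working-age × 100
72.0 = (Y + 208 121) / 429 033 × 100
⇒ 100 800

Aged 0–14: 100 800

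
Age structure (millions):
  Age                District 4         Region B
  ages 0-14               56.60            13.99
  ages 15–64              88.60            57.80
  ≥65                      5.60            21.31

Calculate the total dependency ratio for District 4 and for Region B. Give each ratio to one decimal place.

District 4: (56.60 + 5.60) / 88.60 × 100 = 62.20 / 88.60 × 100 = 70.2
Region B: (13.99 + 21.31) / 57.80 × 100 = 35.30 / 57.80 × 100 = 61.1

District 4: 70.2
Region B: 61.1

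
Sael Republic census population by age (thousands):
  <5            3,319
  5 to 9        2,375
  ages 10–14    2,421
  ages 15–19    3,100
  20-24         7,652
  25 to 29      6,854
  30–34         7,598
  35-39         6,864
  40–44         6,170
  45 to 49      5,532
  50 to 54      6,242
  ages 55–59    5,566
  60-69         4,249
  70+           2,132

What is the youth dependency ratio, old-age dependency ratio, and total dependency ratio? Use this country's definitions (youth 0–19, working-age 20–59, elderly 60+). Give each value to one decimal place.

Youth dependency ratio: 21.4
Old-age dependency ratio: 12.2
Total dependency ratio: 33.5

0–19: 3,319 + 2,375 + 2,421 + 3,100 = 11,215
20–59: 7,652 + 6,854 + 7,598 + 6,864 + 6,170 + 5,532 + 6,242 + 5,566 = 52,478
60+: 4,249 + 2,132 = 6,381
Youth dependency ratio = 11,215 / 52,478 × 100 = 21.4
Old-age dependency ratio = 6,381 / 52,478 × 100 = 12.2
Total dependency ratio = (11,215 + 6,381) / 52,478 × 100 = 17,596 / 52,478 × 100 = 33.5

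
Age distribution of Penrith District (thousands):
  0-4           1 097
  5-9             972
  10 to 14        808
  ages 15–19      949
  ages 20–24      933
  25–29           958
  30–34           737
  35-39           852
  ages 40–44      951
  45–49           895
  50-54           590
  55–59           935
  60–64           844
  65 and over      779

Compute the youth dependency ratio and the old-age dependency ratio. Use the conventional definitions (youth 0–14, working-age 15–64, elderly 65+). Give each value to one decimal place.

0–14: 1 097 + 972 + 808 = 2 877
15–64: 949 + 933 + 958 + 737 + 852 + 951 + 895 + 590 + 935 + 844 = 8 644
65+: 779
Youth dependency ratio = 2 877 / 8 644 × 100 = 33.3
Old-age dependency ratio = 779 / 8 644 × 100 = 9.0

Youth dependency ratio: 33.3
Old-age dependency ratio: 9.0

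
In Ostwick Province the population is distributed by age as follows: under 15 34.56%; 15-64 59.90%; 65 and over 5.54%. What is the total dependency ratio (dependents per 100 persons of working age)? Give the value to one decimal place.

Total dependency ratio = (34.56 + 5.54) / 59.90 × 100 = 40.10 / 59.90 × 100 = 66.9

Total dependency ratio: 66.9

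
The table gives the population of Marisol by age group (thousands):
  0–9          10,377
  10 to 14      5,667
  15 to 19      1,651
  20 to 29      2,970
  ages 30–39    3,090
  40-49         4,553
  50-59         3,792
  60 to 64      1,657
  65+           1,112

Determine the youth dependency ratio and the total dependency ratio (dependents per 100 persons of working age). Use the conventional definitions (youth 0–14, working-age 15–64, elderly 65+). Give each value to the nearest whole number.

0–14: 10,377 + 5,667 = 16,044
15–64: 1,651 + 2,970 + 3,090 + 4,553 + 3,792 + 1,657 = 17,713
65+: 1,112
Youth dependency ratio = 16,044 / 17,713 × 100 = 91
Total dependency ratio = (16,044 + 1,112) / 17,713 × 100 = 17,156 / 17,713 × 100 = 97

Youth dependency ratio: 91
Total dependency ratio: 97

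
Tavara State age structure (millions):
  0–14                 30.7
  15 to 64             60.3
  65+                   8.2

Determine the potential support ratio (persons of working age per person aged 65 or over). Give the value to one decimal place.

Potential support ratio = 60.3 / 8.2 = 7.4

Potential support ratio: 7.4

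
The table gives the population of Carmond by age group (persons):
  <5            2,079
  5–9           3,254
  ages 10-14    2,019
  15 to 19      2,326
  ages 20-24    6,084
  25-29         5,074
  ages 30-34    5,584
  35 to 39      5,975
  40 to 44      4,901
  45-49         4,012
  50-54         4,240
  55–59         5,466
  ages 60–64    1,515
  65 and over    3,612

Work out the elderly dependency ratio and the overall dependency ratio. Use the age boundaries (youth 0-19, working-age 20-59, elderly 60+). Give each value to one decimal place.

Old-age dependency ratio: 12.4
Total dependency ratio: 35.8

0–19: 2,079 + 3,254 + 2,019 + 2,326 = 9,678
20–59: 6,084 + 5,074 + 5,584 + 5,975 + 4,901 + 4,012 + 4,240 + 5,466 = 41,336
60+: 1,515 + 3,612 = 5,127
Old-age dependency ratio = 5,127 / 41,336 × 100 = 12.4
Total dependency ratio = (9,678 + 5,127) / 41,336 × 100 = 14,805 / 41,336 × 100 = 35.8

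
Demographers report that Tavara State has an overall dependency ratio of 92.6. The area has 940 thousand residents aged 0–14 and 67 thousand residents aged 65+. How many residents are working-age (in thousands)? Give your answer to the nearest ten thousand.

Total dependency ratio = (youth + elderly) / working-age × 100
92.6 = (940 + 67) / W × 100
⇒ 1,090

Working-age: 1,090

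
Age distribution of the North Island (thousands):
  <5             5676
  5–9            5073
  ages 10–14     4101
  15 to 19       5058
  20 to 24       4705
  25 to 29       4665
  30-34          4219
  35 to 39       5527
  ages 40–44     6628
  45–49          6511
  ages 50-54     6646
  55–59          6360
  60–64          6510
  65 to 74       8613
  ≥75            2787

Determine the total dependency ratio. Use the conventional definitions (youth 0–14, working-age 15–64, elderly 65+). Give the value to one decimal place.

0–14: 5676 + 5073 + 4101 = 14850
15–64: 5058 + 4705 + 4665 + 4219 + 5527 + 6628 + 6511 + 6646 + 6360 + 6510 = 56829
65+: 8613 + 2787 = 11400
Total dependency ratio = (14850 + 11400) / 56829 × 100 = 26250 / 56829 × 100 = 46.2

Total dependency ratio: 46.2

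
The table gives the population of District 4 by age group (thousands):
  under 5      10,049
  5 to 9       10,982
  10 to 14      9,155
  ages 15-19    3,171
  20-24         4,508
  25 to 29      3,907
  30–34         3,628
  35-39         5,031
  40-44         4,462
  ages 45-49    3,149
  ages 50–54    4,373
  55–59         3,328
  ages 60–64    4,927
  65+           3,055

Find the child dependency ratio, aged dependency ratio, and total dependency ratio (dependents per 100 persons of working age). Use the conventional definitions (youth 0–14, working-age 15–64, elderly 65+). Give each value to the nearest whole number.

0–14: 10,049 + 10,982 + 9,155 = 30,186
15–64: 3,171 + 4,508 + 3,907 + 3,628 + 5,031 + 4,462 + 3,149 + 4,373 + 3,328 + 4,927 = 40,484
65+: 3,055
Youth dependency ratio = 30,186 / 40,484 × 100 = 75
Old-age dependency ratio = 3,055 / 40,484 × 100 = 8
Total dependency ratio = (30,186 + 3,055) / 40,484 × 100 = 33,241 / 40,484 × 100 = 82

Youth dependency ratio: 75
Old-age dependency ratio: 8
Total dependency ratio: 82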